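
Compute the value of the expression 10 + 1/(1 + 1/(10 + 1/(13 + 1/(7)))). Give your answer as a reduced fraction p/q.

11117/1019

Starting at the tail and folding back:
Start with 7.
13 + 1/(7/1) = 13 + 1/7 = 92/7
10 + 1/(92/7) = 10 + 7/92 = 927/92
1 + 1/(927/92) = 1 + 92/927 = 1019/927
10 + 1/(1019/927) = 10 + 927/1019 = 11117/1019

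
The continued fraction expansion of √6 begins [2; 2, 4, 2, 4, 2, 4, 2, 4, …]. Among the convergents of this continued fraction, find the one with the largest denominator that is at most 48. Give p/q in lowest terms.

49/20

a_0 = 2: 2/1  (≤ bound)
a_1 = 2: 5/2  (≤ bound)
a_2 = 4: 22/9  (≤ bound)
a_3 = 2: 49/20  (≤ bound)
a_4 = 4: 218/89  (> 48, stop)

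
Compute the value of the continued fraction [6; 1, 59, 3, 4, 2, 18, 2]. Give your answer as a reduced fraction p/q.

Collapse the nested fraction from the inside out:
Start with 2.
18 + 1/(2/1) = 18 + 1/2 = 37/2
2 + 1/(37/2) = 2 + 2/37 = 76/37
4 + 1/(76/37) = 4 + 37/76 = 341/76
3 + 1/(341/76) = 3 + 76/341 = 1099/341
59 + 1/(1099/341) = 59 + 341/1099 = 65182/1099
1 + 1/(65182/1099) = 1 + 1099/65182 = 66281/65182
6 + 1/(66281/65182) = 6 + 65182/66281 = 462868/66281

462868/66281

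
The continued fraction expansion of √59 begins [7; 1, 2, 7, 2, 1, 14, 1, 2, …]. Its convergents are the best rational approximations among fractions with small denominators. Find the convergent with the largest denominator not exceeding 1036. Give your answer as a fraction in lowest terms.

7781/1013

List convergents until the denominator exceeds the bound:
a_0 = 7: 7/1  (≤ bound)
a_1 = 1: 8/1  (≤ bound)
a_2 = 2: 23/3  (≤ bound)
a_3 = 7: 169/22  (≤ bound)
a_4 = 2: 361/47  (≤ bound)
a_5 = 1: 530/69  (≤ bound)
a_6 = 14: 7781/1013  (≤ bound)
a_7 = 1: 8311/1082  (> 1036, stop)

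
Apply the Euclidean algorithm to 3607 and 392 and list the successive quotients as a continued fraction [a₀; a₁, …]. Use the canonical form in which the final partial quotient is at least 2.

⌊3607/392⌋ = 9, remainder 79
⌊392/79⌋ = 4, remainder 76
⌊79/76⌋ = 1, remainder 3
⌊76/3⌋ = 25, remainder 1
⌊3/1⌋ = 3, remainder 0

[9; 4, 1, 25, 3]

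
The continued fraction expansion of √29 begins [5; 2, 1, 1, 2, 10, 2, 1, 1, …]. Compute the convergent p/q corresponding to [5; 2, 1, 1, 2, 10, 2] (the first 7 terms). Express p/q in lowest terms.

Work from the innermost term outward:
Start with 2.
10 + 1/(2/1) = 10 + 1/2 = 21/2
2 + 1/(21/2) = 2 + 2/21 = 44/21
1 + 1/(44/21) = 1 + 21/44 = 65/44
1 + 1/(65/44) = 1 + 44/65 = 109/65
2 + 1/(109/65) = 2 + 65/109 = 283/109
5 + 1/(283/109) = 5 + 109/283 = 1524/283

1524/283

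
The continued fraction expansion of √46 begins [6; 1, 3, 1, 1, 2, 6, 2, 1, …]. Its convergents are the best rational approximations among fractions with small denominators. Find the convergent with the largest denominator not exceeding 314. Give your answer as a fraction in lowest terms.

997/147

List convergents until the denominator exceeds the bound:
a_0 = 6: 6/1  (≤ bound)
a_1 = 1: 7/1  (≤ bound)
a_2 = 3: 27/4  (≤ bound)
a_3 = 1: 34/5  (≤ bound)
a_4 = 1: 61/9  (≤ bound)
a_5 = 2: 156/23  (≤ bound)
a_6 = 6: 997/147  (≤ bound)
a_7 = 2: 2150/317  (> 314, stop)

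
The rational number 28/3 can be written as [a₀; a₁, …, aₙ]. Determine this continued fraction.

[9; 3]

28 ÷ 3 → quotient 9, remainder 1
3 ÷ 1 → quotient 3, remainder 0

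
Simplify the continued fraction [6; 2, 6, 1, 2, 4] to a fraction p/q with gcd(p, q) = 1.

Start with 4.
2 + 1/(4/1) = 2 + 1/4 = 9/4
1 + 1/(9/4) = 1 + 4/9 = 13/9
6 + 1/(13/9) = 6 + 9/13 = 87/13
2 + 1/(87/13) = 2 + 13/87 = 187/87
6 + 1/(187/87) = 6 + 87/187 = 1209/187

1209/187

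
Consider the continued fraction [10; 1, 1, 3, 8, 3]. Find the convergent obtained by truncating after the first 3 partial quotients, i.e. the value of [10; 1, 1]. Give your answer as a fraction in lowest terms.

21/2

a_0 = 10: 10/1
a_1 = 1: 11/1
a_2 = 1: 21/2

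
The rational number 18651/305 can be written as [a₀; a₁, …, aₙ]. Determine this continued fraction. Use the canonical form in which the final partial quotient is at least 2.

[61; 6, 1, 1, 1, 2, 2, 2]

18651 = 61·305 + 46, so a_0 = 61
305 = 6·46 + 29, so a_1 = 6
46 = 1·29 + 17, so a_2 = 1
29 = 1·17 + 12, so a_3 = 1
17 = 1·12 + 5, so a_4 = 1
12 = 2·5 + 2, so a_5 = 2
5 = 2·2 + 1, so a_6 = 2
2 = 2·1 + 0, so a_7 = 2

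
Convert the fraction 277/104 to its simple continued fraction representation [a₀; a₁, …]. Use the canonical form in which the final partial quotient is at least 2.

[2; 1, 1, 1, 34]

Run the Euclidean algorithm, recording each quotient:
277 ÷ 104 → quotient 2, remainder 69
104 ÷ 69 → quotient 1, remainder 35
69 ÷ 35 → quotient 1, remainder 34
35 ÷ 34 → quotient 1, remainder 1
34 ÷ 1 → quotient 34, remainder 0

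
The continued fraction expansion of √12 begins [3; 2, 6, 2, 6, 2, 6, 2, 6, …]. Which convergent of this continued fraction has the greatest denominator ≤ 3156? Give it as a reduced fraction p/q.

8733/2521

List convergents until the denominator exceeds the bound:
a_0 = 3: 3/1  (≤ bound)
a_1 = 2: 7/2  (≤ bound)
a_2 = 6: 45/13  (≤ bound)
a_3 = 2: 97/28  (≤ bound)
a_4 = 6: 627/181  (≤ bound)
a_5 = 2: 1351/390  (≤ bound)
a_6 = 6: 8733/2521  (≤ bound)
a_7 = 2: 18817/5432  (> 3156, stop)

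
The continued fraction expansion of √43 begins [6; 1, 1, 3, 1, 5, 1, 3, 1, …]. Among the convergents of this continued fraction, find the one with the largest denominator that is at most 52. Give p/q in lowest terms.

341/52

a_0 = 6: 6/1  (≤ bound)
a_1 = 1: 7/1  (≤ bound)
a_2 = 1: 13/2  (≤ bound)
a_3 = 3: 46/7  (≤ bound)
a_4 = 1: 59/9  (≤ bound)
a_5 = 5: 341/52  (≤ bound)
a_6 = 1: 400/61  (> 52, stop)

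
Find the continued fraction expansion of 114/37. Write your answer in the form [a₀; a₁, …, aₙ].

[3; 12, 3]

114 ÷ 37 → quotient 3, remainder 3
37 ÷ 3 → quotient 12, remainder 1
3 ÷ 1 → quotient 3, remainder 0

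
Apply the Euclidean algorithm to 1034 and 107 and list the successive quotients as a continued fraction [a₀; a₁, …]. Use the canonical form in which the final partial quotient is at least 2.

[9; 1, 1, 1, 35]

Run the Euclidean algorithm, recording each quotient:
⌊1034/107⌋ = 9, remainder 71
⌊107/71⌋ = 1, remainder 36
⌊71/36⌋ = 1, remainder 35
⌊36/35⌋ = 1, remainder 1
⌊35/1⌋ = 35, remainder 0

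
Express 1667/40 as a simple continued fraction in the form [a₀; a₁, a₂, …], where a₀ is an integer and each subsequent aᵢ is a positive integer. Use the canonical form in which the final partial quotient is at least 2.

1667 ÷ 40 → quotient 41, remainder 27
40 ÷ 27 → quotient 1, remainder 13
27 ÷ 13 → quotient 2, remainder 1
13 ÷ 1 → quotient 13, remainder 0

[41; 1, 2, 13]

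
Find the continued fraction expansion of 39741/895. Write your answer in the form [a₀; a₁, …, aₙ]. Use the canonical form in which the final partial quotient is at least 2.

Run the Euclidean algorithm, recording each quotient:
39741 ÷ 895 → quotient 44, remainder 361
895 ÷ 361 → quotient 2, remainder 173
361 ÷ 173 → quotient 2, remainder 15
173 ÷ 15 → quotient 11, remainder 8
15 ÷ 8 → quotient 1, remainder 7
8 ÷ 7 → quotient 1, remainder 1
7 ÷ 1 → quotient 7, remainder 0

[44; 2, 2, 11, 1, 1, 7]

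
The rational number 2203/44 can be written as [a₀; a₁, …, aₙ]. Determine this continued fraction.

2203 = 50·44 + 3, so a_0 = 50
44 = 14·3 + 2, so a_1 = 14
3 = 1·2 + 1, so a_2 = 1
2 = 2·1 + 0, so a_3 = 2

[50; 14, 1, 2]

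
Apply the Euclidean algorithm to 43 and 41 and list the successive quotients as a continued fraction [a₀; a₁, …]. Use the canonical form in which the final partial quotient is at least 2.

⌊43/41⌋ = 1, remainder 2
⌊41/2⌋ = 20, remainder 1
⌊2/1⌋ = 2, remainder 0

[1; 20, 2]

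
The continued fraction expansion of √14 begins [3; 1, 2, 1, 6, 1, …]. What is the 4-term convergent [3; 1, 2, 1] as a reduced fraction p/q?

15/4

Build up convergents one term at a time:
a_0 = 3: 3/1
a_1 = 1: 4/1
a_2 = 2: 11/3
a_3 = 1: 15/4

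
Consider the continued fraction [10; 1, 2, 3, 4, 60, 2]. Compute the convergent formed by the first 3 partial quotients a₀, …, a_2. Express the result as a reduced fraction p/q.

a_0 = 10: 10/1
a_1 = 1: 11/1
a_2 = 2: 32/3

32/3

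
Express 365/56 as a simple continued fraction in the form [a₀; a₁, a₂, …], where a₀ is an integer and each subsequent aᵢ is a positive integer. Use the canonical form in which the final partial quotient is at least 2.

⌊365/56⌋ = 6, remainder 29
⌊56/29⌋ = 1, remainder 27
⌊29/27⌋ = 1, remainder 2
⌊27/2⌋ = 13, remainder 1
⌊2/1⌋ = 2, remainder 0

[6; 1, 1, 13, 2]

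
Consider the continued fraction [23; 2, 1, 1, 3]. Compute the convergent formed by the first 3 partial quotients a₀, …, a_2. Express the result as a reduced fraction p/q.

Build up convergents one term at a time:
a_0 = 23: 23/1
a_1 = 2: 47/2
a_2 = 1: 70/3

70/3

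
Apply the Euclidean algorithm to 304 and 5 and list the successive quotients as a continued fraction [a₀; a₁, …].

[60; 1, 4]

Apply division with remainder until the remainder is 0:
⌊304/5⌋ = 60, remainder 4
⌊5/4⌋ = 1, remainder 1
⌊4/1⌋ = 4, remainder 0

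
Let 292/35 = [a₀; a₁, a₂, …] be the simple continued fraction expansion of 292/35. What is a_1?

Run the Euclidean algorithm, recording each quotient:
292 ÷ 35 → quotient 8, remainder 12
35 ÷ 12 → quotient 2, remainder 11

2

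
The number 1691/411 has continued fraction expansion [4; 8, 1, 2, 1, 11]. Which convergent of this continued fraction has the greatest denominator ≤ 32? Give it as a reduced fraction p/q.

107/26

a_0 = 4: 4/1  (≤ bound)
a_1 = 8: 33/8  (≤ bound)
a_2 = 1: 37/9  (≤ bound)
a_3 = 2: 107/26  (≤ bound)
a_4 = 1: 144/35  (> 32, stop)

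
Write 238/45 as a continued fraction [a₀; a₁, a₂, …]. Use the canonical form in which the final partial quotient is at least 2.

Run the Euclidean algorithm, recording each quotient:
⌊238/45⌋ = 5, remainder 13
⌊45/13⌋ = 3, remainder 6
⌊13/6⌋ = 2, remainder 1
⌊6/1⌋ = 6, remainder 0

[5; 3, 2, 6]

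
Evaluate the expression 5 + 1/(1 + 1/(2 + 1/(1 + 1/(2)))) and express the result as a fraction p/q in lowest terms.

63/11

a_0 = 5: 5/1
a_1 = 1: 6/1
a_2 = 2: 17/3
a_3 = 1: 23/4
a_4 = 2: 63/11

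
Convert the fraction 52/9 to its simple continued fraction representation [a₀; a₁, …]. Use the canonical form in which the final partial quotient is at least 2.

52 ÷ 9 → quotient 5, remainder 7
9 ÷ 7 → quotient 1, remainder 2
7 ÷ 2 → quotient 3, remainder 1
2 ÷ 1 → quotient 2, remainder 0

[5; 1, 3, 2]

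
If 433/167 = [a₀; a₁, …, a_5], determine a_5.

6

433 ÷ 167 → quotient 2, remainder 99
167 ÷ 99 → quotient 1, remainder 68
99 ÷ 68 → quotient 1, remainder 31
68 ÷ 31 → quotient 2, remainder 6
31 ÷ 6 → quotient 5, remainder 1
6 ÷ 1 → quotient 6, remainder 0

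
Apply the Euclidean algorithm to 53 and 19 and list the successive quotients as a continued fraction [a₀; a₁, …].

[2; 1, 3, 1, 3]

53 ÷ 19 → quotient 2, remainder 15
19 ÷ 15 → quotient 1, remainder 4
15 ÷ 4 → quotient 3, remainder 3
4 ÷ 3 → quotient 1, remainder 1
3 ÷ 1 → quotient 3, remainder 0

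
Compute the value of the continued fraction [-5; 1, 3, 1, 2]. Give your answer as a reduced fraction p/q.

-59/14

Build up convergents one term at a time:
a_0 = -5: -5/1
a_1 = 1: -4/1
a_2 = 3: -17/4
a_3 = 1: -21/5
a_4 = 2: -59/14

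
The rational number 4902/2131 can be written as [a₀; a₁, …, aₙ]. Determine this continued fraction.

[2; 3, 3, 30, 7]

Apply division with remainder until the remainder is 0:
4902 = 2·2131 + 640, so a_0 = 2
2131 = 3·640 + 211, so a_1 = 3
640 = 3·211 + 7, so a_2 = 3
211 = 30·7 + 1, so a_3 = 30
7 = 7·1 + 0, so a_4 = 7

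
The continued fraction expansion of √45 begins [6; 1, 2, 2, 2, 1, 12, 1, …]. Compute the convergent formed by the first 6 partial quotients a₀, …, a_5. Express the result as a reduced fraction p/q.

161/24

Start with 1.
2 + 1/(1/1) = 2 + 1/1 = 3/1
2 + 1/(3/1) = 2 + 1/3 = 7/3
2 + 1/(7/3) = 2 + 3/7 = 17/7
1 + 1/(17/7) = 1 + 7/17 = 24/17
6 + 1/(24/17) = 6 + 17/24 = 161/24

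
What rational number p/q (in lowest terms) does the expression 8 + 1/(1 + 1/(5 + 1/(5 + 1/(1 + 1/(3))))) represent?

1255/142

Build up convergents one term at a time:
a_0 = 8: 8/1
a_1 = 1: 9/1
a_2 = 5: 53/6
a_3 = 5: 274/31
a_4 = 1: 327/37
a_5 = 3: 1255/142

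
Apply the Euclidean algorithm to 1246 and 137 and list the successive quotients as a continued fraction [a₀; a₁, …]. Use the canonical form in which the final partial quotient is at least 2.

[9; 10, 1, 1, 6]

1246 = 9·137 + 13, so a_0 = 9
137 = 10·13 + 7, so a_1 = 10
13 = 1·7 + 6, so a_2 = 1
7 = 1·6 + 1, so a_3 = 1
6 = 6·1 + 0, so a_4 = 6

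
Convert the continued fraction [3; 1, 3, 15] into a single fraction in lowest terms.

Compute successive convergents:
a_0 = 3: 3/1
a_1 = 1: 4/1
a_2 = 3: 15/4
a_3 = 15: 229/61

229/61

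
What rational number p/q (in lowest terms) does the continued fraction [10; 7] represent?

71/7

Starting at the tail and folding back:
Start with 7.
10 + 1/(7/1) = 10 + 1/7 = 71/7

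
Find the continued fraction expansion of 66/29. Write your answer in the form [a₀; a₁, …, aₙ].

[2; 3, 1, 1, 1, 2]

66 ÷ 29 → quotient 2, remainder 8
29 ÷ 8 → quotient 3, remainder 5
8 ÷ 5 → quotient 1, remainder 3
5 ÷ 3 → quotient 1, remainder 2
3 ÷ 2 → quotient 1, remainder 1
2 ÷ 1 → quotient 2, remainder 0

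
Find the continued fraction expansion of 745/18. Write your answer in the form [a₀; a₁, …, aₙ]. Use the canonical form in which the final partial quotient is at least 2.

[41; 2, 1, 1, 3]

Repeatedly divide and take the remainder:
⌊745/18⌋ = 41, remainder 7
⌊18/7⌋ = 2, remainder 4
⌊7/4⌋ = 1, remainder 3
⌊4/3⌋ = 1, remainder 1
⌊3/1⌋ = 3, remainder 0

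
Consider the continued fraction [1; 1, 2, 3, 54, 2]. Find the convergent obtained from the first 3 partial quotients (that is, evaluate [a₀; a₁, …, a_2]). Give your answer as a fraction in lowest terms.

5/3

Start with 2.
1 + 1/(2/1) = 1 + 1/2 = 3/2
1 + 1/(3/2) = 1 + 2/3 = 5/3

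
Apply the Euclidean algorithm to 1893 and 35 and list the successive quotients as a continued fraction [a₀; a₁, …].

[54; 11, 1, 2]

1893 = 54·35 + 3, so a_0 = 54
35 = 11·3 + 2, so a_1 = 11
3 = 1·2 + 1, so a_2 = 1
2 = 2·1 + 0, so a_3 = 2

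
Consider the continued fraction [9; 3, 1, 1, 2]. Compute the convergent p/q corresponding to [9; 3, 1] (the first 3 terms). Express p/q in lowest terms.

37/4

Build up convergents one term at a time:
a_0 = 9: 9/1
a_1 = 3: 28/3
a_2 = 1: 37/4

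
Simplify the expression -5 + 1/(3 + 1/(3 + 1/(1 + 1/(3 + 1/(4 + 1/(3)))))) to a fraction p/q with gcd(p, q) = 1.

a_0 = -5: -5/1
a_1 = 3: -14/3
a_2 = 3: -47/10
a_3 = 1: -61/13
a_4 = 3: -230/49
a_5 = 4: -981/209
a_6 = 3: -3173/676

-3173/676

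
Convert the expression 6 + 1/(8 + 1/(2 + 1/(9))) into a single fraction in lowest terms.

985/161

a_0 = 6: 6/1
a_1 = 8: 49/8
a_2 = 2: 104/17
a_3 = 9: 985/161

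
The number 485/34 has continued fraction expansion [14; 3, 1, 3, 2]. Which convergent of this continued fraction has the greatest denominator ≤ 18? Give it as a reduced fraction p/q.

List convergents until the denominator exceeds the bound:
a_0 = 14: 14/1  (≤ bound)
a_1 = 3: 43/3  (≤ bound)
a_2 = 1: 57/4  (≤ bound)
a_3 = 3: 214/15  (≤ bound)
a_4 = 2: 485/34  (> 18, stop)

214/15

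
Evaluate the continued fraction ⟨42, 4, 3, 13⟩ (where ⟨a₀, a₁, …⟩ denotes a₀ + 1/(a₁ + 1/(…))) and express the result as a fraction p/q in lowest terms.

7306/173

Collapse the nested fraction from the inside out:
Start with 13.
3 + 1/(13/1) = 3 + 1/13 = 40/13
4 + 1/(40/13) = 4 + 13/40 = 173/40
42 + 1/(173/40) = 42 + 40/173 = 7306/173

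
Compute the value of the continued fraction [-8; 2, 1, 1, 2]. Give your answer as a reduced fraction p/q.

Start with 2.
1 + 1/(2/1) = 1 + 1/2 = 3/2
1 + 1/(3/2) = 1 + 2/3 = 5/3
2 + 1/(5/3) = 2 + 3/5 = 13/5
-8 + 1/(13/5) = -8 + 5/13 = -99/13

-99/13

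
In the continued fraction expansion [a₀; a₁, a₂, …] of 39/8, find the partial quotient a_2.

7

Apply division with remainder until the remainder is 0:
39 = 4·8 + 7, so a_0 = 4
8 = 1·7 + 1, so a_1 = 1
7 = 7·1 + 0, so a_2 = 7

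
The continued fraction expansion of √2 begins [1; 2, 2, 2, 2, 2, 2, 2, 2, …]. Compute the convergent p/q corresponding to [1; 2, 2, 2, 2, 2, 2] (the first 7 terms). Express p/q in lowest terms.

a_0 = 1: 1/1
a_1 = 2: 3/2
a_2 = 2: 7/5
a_3 = 2: 17/12
a_4 = 2: 41/29
a_5 = 2: 99/70
a_6 = 2: 239/169

239/169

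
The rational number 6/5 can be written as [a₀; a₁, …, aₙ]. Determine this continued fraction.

[1; 5]

6 ÷ 5 → quotient 1, remainder 1
5 ÷ 1 → quotient 5, remainder 0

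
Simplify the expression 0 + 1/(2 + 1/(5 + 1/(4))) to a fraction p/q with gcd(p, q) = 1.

a_0 = 0: 0/1
a_1 = 2: 1/2
a_2 = 5: 5/11
a_3 = 4: 21/46

21/46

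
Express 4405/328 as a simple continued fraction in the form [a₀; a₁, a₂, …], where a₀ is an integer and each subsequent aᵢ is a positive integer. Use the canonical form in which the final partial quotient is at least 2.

Repeatedly divide and take the remainder:
4405 = 13·328 + 141, so a_0 = 13
328 = 2·141 + 46, so a_1 = 2
141 = 3·46 + 3, so a_2 = 3
46 = 15·3 + 1, so a_3 = 15
3 = 3·1 + 0, so a_4 = 3

[13; 2, 3, 15, 3]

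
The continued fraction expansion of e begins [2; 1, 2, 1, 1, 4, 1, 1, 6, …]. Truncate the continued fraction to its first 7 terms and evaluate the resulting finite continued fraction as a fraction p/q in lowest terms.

106/39

Start with 1.
4 + 1/(1/1) = 4 + 1/1 = 5/1
1 + 1/(5/1) = 1 + 1/5 = 6/5
1 + 1/(6/5) = 1 + 5/6 = 11/6
2 + 1/(11/6) = 2 + 6/11 = 28/11
1 + 1/(28/11) = 1 + 11/28 = 39/28
2 + 1/(39/28) = 2 + 28/39 = 106/39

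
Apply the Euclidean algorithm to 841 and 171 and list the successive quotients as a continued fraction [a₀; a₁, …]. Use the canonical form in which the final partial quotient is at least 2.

841 = 4·171 + 157, so a_0 = 4
171 = 1·157 + 14, so a_1 = 1
157 = 11·14 + 3, so a_2 = 11
14 = 4·3 + 2, so a_3 = 4
3 = 1·2 + 1, so a_4 = 1
2 = 2·1 + 0, so a_5 = 2

[4; 1, 11, 4, 1, 2]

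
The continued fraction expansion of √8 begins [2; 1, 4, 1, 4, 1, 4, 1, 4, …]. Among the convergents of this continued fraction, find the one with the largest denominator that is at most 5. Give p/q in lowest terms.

a_0 = 2: 2/1  (≤ bound)
a_1 = 1: 3/1  (≤ bound)
a_2 = 4: 14/5  (≤ bound)
a_3 = 1: 17/6  (> 5, stop)

14/5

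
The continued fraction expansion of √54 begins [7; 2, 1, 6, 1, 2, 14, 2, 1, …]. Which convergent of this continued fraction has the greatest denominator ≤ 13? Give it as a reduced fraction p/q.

List convergents until the denominator exceeds the bound:
a_0 = 7: 7/1  (≤ bound)
a_1 = 2: 15/2  (≤ bound)
a_2 = 1: 22/3  (≤ bound)
a_3 = 6: 147/20  (> 13, stop)

22/3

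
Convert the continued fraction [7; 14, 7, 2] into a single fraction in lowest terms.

Use the convergent recurrence hₖ = aₖ·hₖ₋₁ + hₖ₋₂ (and likewise for the denominators kₖ):
a_0 = 7: 7/1
a_1 = 14: 99/14
a_2 = 7: 700/99
a_3 = 2: 1499/212

1499/212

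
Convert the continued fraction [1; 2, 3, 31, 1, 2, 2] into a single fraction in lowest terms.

2241/1568

a_0 = 1: 1/1
a_1 = 2: 3/2
a_2 = 3: 10/7
a_3 = 31: 313/219
a_4 = 1: 323/226
a_5 = 2: 959/671
a_6 = 2: 2241/1568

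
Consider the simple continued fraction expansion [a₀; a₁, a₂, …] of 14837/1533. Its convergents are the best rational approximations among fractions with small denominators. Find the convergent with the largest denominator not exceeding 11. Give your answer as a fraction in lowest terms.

29/3

a_0 = 9: 9/1  (≤ bound)
a_1 = 1: 10/1  (≤ bound)
a_2 = 2: 29/3  (≤ bound)
a_3 = 9: 271/28  (> 11, stop)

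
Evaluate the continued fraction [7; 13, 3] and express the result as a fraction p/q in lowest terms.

a_0 = 7: 7/1
a_1 = 13: 92/13
a_2 = 3: 283/40

283/40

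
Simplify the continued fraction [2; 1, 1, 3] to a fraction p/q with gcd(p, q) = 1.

Collapse the nested fraction from the inside out:
Start with 3.
1 + 1/(3/1) = 1 + 1/3 = 4/3
1 + 1/(4/3) = 1 + 3/4 = 7/4
2 + 1/(7/4) = 2 + 4/7 = 18/7

18/7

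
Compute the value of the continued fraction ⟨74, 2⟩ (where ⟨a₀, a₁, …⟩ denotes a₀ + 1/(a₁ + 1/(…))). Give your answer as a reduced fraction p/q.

149/2

Compute successive convergents:
a_0 = 74: 74/1
a_1 = 2: 149/2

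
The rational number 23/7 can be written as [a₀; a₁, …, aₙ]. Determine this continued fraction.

Repeatedly divide and take the remainder:
23 = 3·7 + 2, so a_0 = 3
7 = 3·2 + 1, so a_1 = 3
2 = 2·1 + 0, so a_2 = 2

[3; 3, 2]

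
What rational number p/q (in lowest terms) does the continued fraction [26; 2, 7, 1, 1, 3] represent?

2991/113

Use the convergent recurrence hₖ = aₖ·hₖ₋₁ + hₖ₋₂ (and likewise for the denominators kₖ):
a_0 = 26: 26/1
a_1 = 2: 53/2
a_2 = 7: 397/15
a_3 = 1: 450/17
a_4 = 1: 847/32
a_5 = 3: 2991/113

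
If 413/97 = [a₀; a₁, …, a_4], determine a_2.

413 = 4·97 + 25, so a_0 = 4
97 = 3·25 + 22, so a_1 = 3
25 = 1·22 + 3, so a_2 = 1

1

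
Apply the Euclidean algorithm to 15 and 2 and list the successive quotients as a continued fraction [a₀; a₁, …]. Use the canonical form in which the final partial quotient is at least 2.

⌊15/2⌋ = 7, remainder 1
⌊2/1⌋ = 2, remainder 0

[7; 2]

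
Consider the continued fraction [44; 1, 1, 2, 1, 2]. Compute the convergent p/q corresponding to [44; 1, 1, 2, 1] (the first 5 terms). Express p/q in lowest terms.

312/7

Starting at the tail and folding back:
Start with 1.
2 + 1/(1/1) = 2 + 1/1 = 3/1
1 + 1/(3/1) = 1 + 1/3 = 4/3
1 + 1/(4/3) = 1 + 3/4 = 7/4
44 + 1/(7/4) = 44 + 4/7 = 312/7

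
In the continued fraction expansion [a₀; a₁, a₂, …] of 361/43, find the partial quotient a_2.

361 ÷ 43 → quotient 8, remainder 17
43 ÷ 17 → quotient 2, remainder 9
17 ÷ 9 → quotient 1, remainder 8

1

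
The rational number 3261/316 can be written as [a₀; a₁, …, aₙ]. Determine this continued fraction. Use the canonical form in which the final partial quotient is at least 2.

Repeatedly divide and take the remainder:
3261 = 10·316 + 101, so a_0 = 10
316 = 3·101 + 13, so a_1 = 3
101 = 7·13 + 10, so a_2 = 7
13 = 1·10 + 3, so a_3 = 1
10 = 3·3 + 1, so a_4 = 3
3 = 3·1 + 0, so a_5 = 3

[10; 3, 7, 1, 3, 3]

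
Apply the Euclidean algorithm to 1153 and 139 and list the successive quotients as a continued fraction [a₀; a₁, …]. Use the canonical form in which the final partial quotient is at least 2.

[8; 3, 2, 1, 1, 3, 2]

1153 ÷ 139 → quotient 8, remainder 41
139 ÷ 41 → quotient 3, remainder 16
41 ÷ 16 → quotient 2, remainder 9
16 ÷ 9 → quotient 1, remainder 7
9 ÷ 7 → quotient 1, remainder 2
7 ÷ 2 → quotient 3, remainder 1
2 ÷ 1 → quotient 2, remainder 0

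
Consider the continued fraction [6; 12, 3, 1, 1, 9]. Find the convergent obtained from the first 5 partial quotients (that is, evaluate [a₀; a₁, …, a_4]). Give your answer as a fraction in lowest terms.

523/86

Compute successive convergents:
a_0 = 6: 6/1
a_1 = 12: 73/12
a_2 = 3: 225/37
a_3 = 1: 298/49
a_4 = 1: 523/86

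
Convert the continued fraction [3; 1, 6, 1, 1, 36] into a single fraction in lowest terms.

a_0 = 3: 3/1
a_1 = 1: 4/1
a_2 = 6: 27/7
a_3 = 1: 31/8
a_4 = 1: 58/15
a_5 = 36: 2119/548

2119/548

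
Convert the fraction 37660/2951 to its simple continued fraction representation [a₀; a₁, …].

[12; 1, 3, 5, 17, 2, 1, 2]

Repeatedly divide and take the remainder:
37660 ÷ 2951 → quotient 12, remainder 2248
2951 ÷ 2248 → quotient 1, remainder 703
2248 ÷ 703 → quotient 3, remainder 139
703 ÷ 139 → quotient 5, remainder 8
139 ÷ 8 → quotient 17, remainder 3
8 ÷ 3 → quotient 2, remainder 2
3 ÷ 2 → quotient 1, remainder 1
2 ÷ 1 → quotient 2, remainder 0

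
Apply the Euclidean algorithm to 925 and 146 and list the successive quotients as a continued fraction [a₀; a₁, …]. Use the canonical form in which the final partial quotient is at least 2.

925 ÷ 146 → quotient 6, remainder 49
146 ÷ 49 → quotient 2, remainder 48
49 ÷ 48 → quotient 1, remainder 1
48 ÷ 1 → quotient 48, remainder 0

[6; 2, 1, 48]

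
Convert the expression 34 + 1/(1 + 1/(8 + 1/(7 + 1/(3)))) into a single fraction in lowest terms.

7013/201

Start with 3.
7 + 1/(3/1) = 7 + 1/3 = 22/3
8 + 1/(22/3) = 8 + 3/22 = 179/22
1 + 1/(179/22) = 1 + 22/179 = 201/179
34 + 1/(201/179) = 34 + 179/201 = 7013/201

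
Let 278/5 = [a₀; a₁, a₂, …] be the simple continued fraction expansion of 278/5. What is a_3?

2

278 ÷ 5 → quotient 55, remainder 3
5 ÷ 3 → quotient 1, remainder 2
3 ÷ 2 → quotient 1, remainder 1
2 ÷ 1 → quotient 2, remainder 0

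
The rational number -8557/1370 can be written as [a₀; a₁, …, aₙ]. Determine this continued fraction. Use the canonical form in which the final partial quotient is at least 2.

⌊-8557/1370⌋ = -7, remainder 1033
⌊1370/1033⌋ = 1, remainder 337
⌊1033/337⌋ = 3, remainder 22
⌊337/22⌋ = 15, remainder 7
⌊22/7⌋ = 3, remainder 1
⌊7/1⌋ = 7, remainder 0

[-7; 1, 3, 15, 3, 7]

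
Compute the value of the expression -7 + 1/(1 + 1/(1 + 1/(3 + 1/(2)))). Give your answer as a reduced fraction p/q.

-103/16

a_0 = -7: -7/1
a_1 = 1: -6/1
a_2 = 1: -13/2
a_3 = 3: -45/7
a_4 = 2: -103/16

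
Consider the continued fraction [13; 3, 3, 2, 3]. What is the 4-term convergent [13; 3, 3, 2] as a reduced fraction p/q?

Use the convergent recurrence hₖ = aₖ·hₖ₋₁ + hₖ₋₂ (and likewise for the denominators kₖ):
a_0 = 13: 13/1
a_1 = 3: 40/3
a_2 = 3: 133/10
a_3 = 2: 306/23

306/23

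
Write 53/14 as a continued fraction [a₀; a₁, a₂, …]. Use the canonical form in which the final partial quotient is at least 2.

53 ÷ 14 → quotient 3, remainder 11
14 ÷ 11 → quotient 1, remainder 3
11 ÷ 3 → quotient 3, remainder 2
3 ÷ 2 → quotient 1, remainder 1
2 ÷ 1 → quotient 2, remainder 0

[3; 1, 3, 1, 2]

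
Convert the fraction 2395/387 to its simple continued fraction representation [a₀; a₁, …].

[6; 5, 3, 3, 7]

2395 = 6·387 + 73, so a_0 = 6
387 = 5·73 + 22, so a_1 = 5
73 = 3·22 + 7, so a_2 = 3
22 = 3·7 + 1, so a_3 = 3
7 = 7·1 + 0, so a_4 = 7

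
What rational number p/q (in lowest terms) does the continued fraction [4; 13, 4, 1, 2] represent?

754/185

a_0 = 4: 4/1
a_1 = 13: 53/13
a_2 = 4: 216/53
a_3 = 1: 269/66
a_4 = 2: 754/185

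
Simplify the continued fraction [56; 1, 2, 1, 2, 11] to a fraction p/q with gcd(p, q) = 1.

Start with 11.
2 + 1/(11/1) = 2 + 1/11 = 23/11
1 + 1/(23/11) = 1 + 11/23 = 34/23
2 + 1/(34/23) = 2 + 23/34 = 91/34
1 + 1/(91/34) = 1 + 34/91 = 125/91
56 + 1/(125/91) = 56 + 91/125 = 7091/125

7091/125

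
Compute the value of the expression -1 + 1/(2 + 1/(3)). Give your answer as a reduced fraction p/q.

Starting at the tail and folding back:
Start with 3.
2 + 1/(3/1) = 2 + 1/3 = 7/3
-1 + 1/(7/3) = -1 + 3/7 = -4/7

-4/7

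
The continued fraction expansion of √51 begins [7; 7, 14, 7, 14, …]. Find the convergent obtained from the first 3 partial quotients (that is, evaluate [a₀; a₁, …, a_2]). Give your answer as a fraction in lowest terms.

707/99

a_0 = 7: 7/1
a_1 = 7: 50/7
a_2 = 14: 707/99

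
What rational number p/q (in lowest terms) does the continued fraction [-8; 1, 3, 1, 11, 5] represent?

a_0 = -8: -8/1
a_1 = 1: -7/1
a_2 = 3: -29/4
a_3 = 1: -36/5
a_4 = 11: -425/59
a_5 = 5: -2161/300

-2161/300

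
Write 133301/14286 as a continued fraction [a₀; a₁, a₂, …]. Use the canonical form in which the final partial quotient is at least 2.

Run the Euclidean algorithm, recording each quotient:
133301 = 9·14286 + 4727, so a_0 = 9
14286 = 3·4727 + 105, so a_1 = 3
4727 = 45·105 + 2, so a_2 = 45
105 = 52·2 + 1, so a_3 = 52
2 = 2·1 + 0, so a_4 = 2

[9; 3, 45, 52, 2]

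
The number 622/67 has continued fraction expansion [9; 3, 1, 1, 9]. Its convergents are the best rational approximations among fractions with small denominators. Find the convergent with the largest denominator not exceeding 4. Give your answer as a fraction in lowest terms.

a_0 = 9: 9/1  (≤ bound)
a_1 = 3: 28/3  (≤ bound)
a_2 = 1: 37/4  (≤ bound)
a_3 = 1: 65/7  (> 4, stop)

37/4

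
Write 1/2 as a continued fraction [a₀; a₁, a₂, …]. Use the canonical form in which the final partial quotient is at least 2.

1 ÷ 2 → quotient 0, remainder 1
2 ÷ 1 → quotient 2, remainder 0

[0; 2]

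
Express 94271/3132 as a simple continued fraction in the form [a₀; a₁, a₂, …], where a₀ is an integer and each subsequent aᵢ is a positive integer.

Run the Euclidean algorithm, recording each quotient:
⌊94271/3132⌋ = 30, remainder 311
⌊3132/311⌋ = 10, remainder 22
⌊311/22⌋ = 14, remainder 3
⌊22/3⌋ = 7, remainder 1
⌊3/1⌋ = 3, remainder 0

[30; 10, 14, 7, 3]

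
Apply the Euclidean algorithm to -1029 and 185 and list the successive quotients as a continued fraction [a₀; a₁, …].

-1029 ÷ 185 → quotient -6, remainder 81
185 ÷ 81 → quotient 2, remainder 23
81 ÷ 23 → quotient 3, remainder 12
23 ÷ 12 → quotient 1, remainder 11
12 ÷ 11 → quotient 1, remainder 1
11 ÷ 1 → quotient 11, remainder 0

[-6; 2, 3, 1, 1, 11]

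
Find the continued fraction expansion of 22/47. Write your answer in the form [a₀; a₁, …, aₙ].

Apply division with remainder until the remainder is 0:
⌊22/47⌋ = 0, remainder 22
⌊47/22⌋ = 2, remainder 3
⌊22/3⌋ = 7, remainder 1
⌊3/1⌋ = 3, remainder 0

[0; 2, 7, 3]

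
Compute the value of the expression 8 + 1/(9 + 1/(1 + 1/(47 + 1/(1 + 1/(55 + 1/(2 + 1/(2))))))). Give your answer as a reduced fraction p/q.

1116597/137848

Start with 2.
2 + 1/(2/1) = 2 + 1/2 = 5/2
55 + 1/(5/2) = 55 + 2/5 = 277/5
1 + 1/(277/5) = 1 + 5/277 = 282/277
47 + 1/(282/277) = 47 + 277/282 = 13531/282
1 + 1/(13531/282) = 1 + 282/13531 = 13813/13531
9 + 1/(13813/13531) = 9 + 13531/13813 = 137848/13813
8 + 1/(137848/13813) = 8 + 13813/137848 = 1116597/137848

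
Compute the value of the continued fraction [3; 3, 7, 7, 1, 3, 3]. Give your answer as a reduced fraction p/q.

7503/2261

Collapse the nested fraction from the inside out:
Start with 3.
3 + 1/(3/1) = 3 + 1/3 = 10/3
1 + 1/(10/3) = 1 + 3/10 = 13/10
7 + 1/(13/10) = 7 + 10/13 = 101/13
7 + 1/(101/13) = 7 + 13/101 = 720/101
3 + 1/(720/101) = 3 + 101/720 = 2261/720
3 + 1/(2261/720) = 3 + 720/2261 = 7503/2261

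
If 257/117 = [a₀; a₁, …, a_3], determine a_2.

Run the Euclidean algorithm, recording each quotient:
257 = 2·117 + 23, so a_0 = 2
117 = 5·23 + 2, so a_1 = 5
23 = 11·2 + 1, so a_2 = 11

11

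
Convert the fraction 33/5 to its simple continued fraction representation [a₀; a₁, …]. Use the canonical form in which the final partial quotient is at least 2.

[6; 1, 1, 2]

33 ÷ 5 → quotient 6, remainder 3
5 ÷ 3 → quotient 1, remainder 2
3 ÷ 2 → quotient 1, remainder 1
2 ÷ 1 → quotient 2, remainder 0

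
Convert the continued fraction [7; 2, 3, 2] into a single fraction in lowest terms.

a_0 = 7: 7/1
a_1 = 2: 15/2
a_2 = 3: 52/7
a_3 = 2: 119/16

119/16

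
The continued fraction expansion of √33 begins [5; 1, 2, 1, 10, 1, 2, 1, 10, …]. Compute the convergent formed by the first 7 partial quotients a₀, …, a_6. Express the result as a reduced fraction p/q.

787/137

Start with 2.
1 + 1/(2/1) = 1 + 1/2 = 3/2
10 + 1/(3/2) = 10 + 2/3 = 32/3
1 + 1/(32/3) = 1 + 3/32 = 35/32
2 + 1/(35/32) = 2 + 32/35 = 102/35
1 + 1/(102/35) = 1 + 35/102 = 137/102
5 + 1/(137/102) = 5 + 102/137 = 787/137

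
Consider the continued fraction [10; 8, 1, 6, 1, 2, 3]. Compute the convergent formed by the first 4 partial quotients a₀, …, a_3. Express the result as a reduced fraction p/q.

627/62

Build up convergents one term at a time:
a_0 = 10: 10/1
a_1 = 8: 81/8
a_2 = 1: 91/9
a_3 = 6: 627/62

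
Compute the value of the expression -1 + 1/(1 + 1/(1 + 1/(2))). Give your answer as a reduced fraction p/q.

a_0 = -1: -1/1
a_1 = 1: 0/1
a_2 = 1: -1/2
a_3 = 2: -2/5

-2/5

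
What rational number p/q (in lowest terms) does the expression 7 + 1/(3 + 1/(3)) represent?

73/10

Collapse the nested fraction from the inside out:
Start with 3.
3 + 1/(3/1) = 3 + 1/3 = 10/3
7 + 1/(10/3) = 7 + 3/10 = 73/10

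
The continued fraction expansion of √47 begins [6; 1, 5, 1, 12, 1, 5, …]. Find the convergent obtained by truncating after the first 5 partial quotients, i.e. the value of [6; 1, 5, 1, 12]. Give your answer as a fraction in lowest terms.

Starting at the tail and folding back:
Start with 12.
1 + 1/(12/1) = 1 + 1/12 = 13/12
5 + 1/(13/12) = 5 + 12/13 = 77/13
1 + 1/(77/13) = 1 + 13/77 = 90/77
6 + 1/(90/77) = 6 + 77/90 = 617/90

617/90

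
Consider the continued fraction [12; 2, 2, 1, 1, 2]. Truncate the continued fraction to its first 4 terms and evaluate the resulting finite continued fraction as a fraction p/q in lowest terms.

a_0 = 12: 12/1
a_1 = 2: 25/2
a_2 = 2: 62/5
a_3 = 1: 87/7

87/7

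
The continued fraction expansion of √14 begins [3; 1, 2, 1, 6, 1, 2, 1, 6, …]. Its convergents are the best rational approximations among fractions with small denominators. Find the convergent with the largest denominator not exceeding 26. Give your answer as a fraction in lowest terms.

a_0 = 3: 3/1  (≤ bound)
a_1 = 1: 4/1  (≤ bound)
a_2 = 2: 11/3  (≤ bound)
a_3 = 1: 15/4  (≤ bound)
a_4 = 6: 101/27  (> 26, stop)

15/4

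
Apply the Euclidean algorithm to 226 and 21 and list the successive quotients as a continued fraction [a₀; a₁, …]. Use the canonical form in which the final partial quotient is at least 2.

[10; 1, 3, 5]

226 = 10·21 + 16, so a_0 = 10
21 = 1·16 + 5, so a_1 = 1
16 = 3·5 + 1, so a_2 = 3
5 = 5·1 + 0, so a_3 = 5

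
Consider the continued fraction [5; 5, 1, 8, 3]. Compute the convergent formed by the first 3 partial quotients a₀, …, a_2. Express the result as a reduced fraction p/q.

31/6

a_0 = 5: 5/1
a_1 = 5: 26/5
a_2 = 1: 31/6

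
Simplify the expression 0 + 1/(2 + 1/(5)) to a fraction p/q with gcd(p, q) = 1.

5/11

Use the convergent recurrence hₖ = aₖ·hₖ₋₁ + hₖ₋₂ (and likewise for the denominators kₖ):
a_0 = 0: 0/1
a_1 = 2: 1/2
a_2 = 5: 5/11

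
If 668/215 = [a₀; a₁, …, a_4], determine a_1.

9

Repeatedly divide and take the remainder:
668 = 3·215 + 23, so a_0 = 3
215 = 9·23 + 8, so a_1 = 9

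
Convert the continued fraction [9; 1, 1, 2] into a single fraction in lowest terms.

Start with 2.
1 + 1/(2/1) = 1 + 1/2 = 3/2
1 + 1/(3/2) = 1 + 2/3 = 5/3
9 + 1/(5/3) = 9 + 3/5 = 48/5

48/5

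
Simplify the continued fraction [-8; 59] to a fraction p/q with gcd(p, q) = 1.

Use the convergent recurrence hₖ = aₖ·hₖ₋₁ + hₖ₋₂ (and likewise for the denominators kₖ):
a_0 = -8: -8/1
a_1 = 59: -471/59

-471/59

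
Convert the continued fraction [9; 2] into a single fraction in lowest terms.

a_0 = 9: 9/1
a_1 = 2: 19/2

19/2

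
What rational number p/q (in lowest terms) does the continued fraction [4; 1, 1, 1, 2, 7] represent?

Start with 7.
2 + 1/(7/1) = 2 + 1/7 = 15/7
1 + 1/(15/7) = 1 + 7/15 = 22/15
1 + 1/(22/15) = 1 + 15/22 = 37/22
1 + 1/(37/22) = 1 + 22/37 = 59/37
4 + 1/(59/37) = 4 + 37/59 = 273/59

273/59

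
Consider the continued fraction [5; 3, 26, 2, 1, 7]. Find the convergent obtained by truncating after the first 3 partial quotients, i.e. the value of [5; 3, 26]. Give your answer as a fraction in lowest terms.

421/79

Start with 26.
3 + 1/(26/1) = 3 + 1/26 = 79/26
5 + 1/(79/26) = 5 + 26/79 = 421/79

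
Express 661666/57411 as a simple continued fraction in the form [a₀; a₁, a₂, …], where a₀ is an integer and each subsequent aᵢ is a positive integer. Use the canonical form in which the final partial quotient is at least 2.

[11; 1, 1, 9, 2, 8, 56, 3]

661666 = 11·57411 + 30145, so a_0 = 11
57411 = 1·30145 + 27266, so a_1 = 1
30145 = 1·27266 + 2879, so a_2 = 1
27266 = 9·2879 + 1355, so a_3 = 9
2879 = 2·1355 + 169, so a_4 = 2
1355 = 8·169 + 3, so a_5 = 8
169 = 56·3 + 1, so a_6 = 56
3 = 3·1 + 0, so a_7 = 3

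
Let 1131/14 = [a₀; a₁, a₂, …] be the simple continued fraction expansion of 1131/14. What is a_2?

⌊1131/14⌋ = 80, remainder 11
⌊14/11⌋ = 1, remainder 3
⌊11/3⌋ = 3, remainder 2

3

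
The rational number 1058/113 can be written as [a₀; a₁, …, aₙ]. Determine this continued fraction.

Apply division with remainder until the remainder is 0:
1058 = 9·113 + 41, so a_0 = 9
113 = 2·41 + 31, so a_1 = 2
41 = 1·31 + 10, so a_2 = 1
31 = 3·10 + 1, so a_3 = 3
10 = 10·1 + 0, so a_4 = 10

[9; 2, 1, 3, 10]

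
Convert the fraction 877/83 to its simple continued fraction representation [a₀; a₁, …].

[10; 1, 1, 3, 3, 1, 2]

⌊877/83⌋ = 10, remainder 47
⌊83/47⌋ = 1, remainder 36
⌊47/36⌋ = 1, remainder 11
⌊36/11⌋ = 3, remainder 3
⌊11/3⌋ = 3, remainder 2
⌊3/2⌋ = 1, remainder 1
⌊2/1⌋ = 2, remainder 0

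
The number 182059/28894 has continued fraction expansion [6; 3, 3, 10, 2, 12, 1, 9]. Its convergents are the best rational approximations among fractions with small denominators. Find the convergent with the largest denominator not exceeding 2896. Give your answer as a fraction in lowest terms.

16981/2695

List convergents until the denominator exceeds the bound:
a_0 = 6: 6/1  (≤ bound)
a_1 = 3: 19/3  (≤ bound)
a_2 = 3: 63/10  (≤ bound)
a_3 = 10: 649/103  (≤ bound)
a_4 = 2: 1361/216  (≤ bound)
a_5 = 12: 16981/2695  (≤ bound)
a_6 = 1: 18342/2911  (> 2896, stop)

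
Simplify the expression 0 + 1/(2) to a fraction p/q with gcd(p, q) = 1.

1/2

Start with 2.
0 + 1/(2/1) = 0 + 1/2 = 1/2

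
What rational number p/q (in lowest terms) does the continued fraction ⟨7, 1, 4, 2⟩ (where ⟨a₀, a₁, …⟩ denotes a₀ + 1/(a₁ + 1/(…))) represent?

Start with 2.
4 + 1/(2/1) = 4 + 1/2 = 9/2
1 + 1/(9/2) = 1 + 2/9 = 11/9
7 + 1/(11/9) = 7 + 9/11 = 86/11

86/11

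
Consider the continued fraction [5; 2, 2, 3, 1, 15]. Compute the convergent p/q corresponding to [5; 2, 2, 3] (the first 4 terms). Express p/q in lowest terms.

a_0 = 5: 5/1
a_1 = 2: 11/2
a_2 = 2: 27/5
a_3 = 3: 92/17

92/17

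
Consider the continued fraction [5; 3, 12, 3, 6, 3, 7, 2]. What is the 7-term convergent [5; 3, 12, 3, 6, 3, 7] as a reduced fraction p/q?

88707/16660

Work from the innermost term outward:
Start with 7.
3 + 1/(7/1) = 3 + 1/7 = 22/7
6 + 1/(22/7) = 6 + 7/22 = 139/22
3 + 1/(139/22) = 3 + 22/139 = 439/139
12 + 1/(439/139) = 12 + 139/439 = 5407/439
3 + 1/(5407/439) = 3 + 439/5407 = 16660/5407
5 + 1/(16660/5407) = 5 + 5407/16660 = 88707/16660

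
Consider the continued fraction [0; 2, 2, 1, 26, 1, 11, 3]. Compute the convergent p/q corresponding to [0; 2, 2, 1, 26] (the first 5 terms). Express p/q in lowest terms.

80/187

Use the convergent recurrence hₖ = aₖ·hₖ₋₁ + hₖ₋₂ (and likewise for the denominators kₖ):
a_0 = 0: 0/1
a_1 = 2: 1/2
a_2 = 2: 2/5
a_3 = 1: 3/7
a_4 = 26: 80/187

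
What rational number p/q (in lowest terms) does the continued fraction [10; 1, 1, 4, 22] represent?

2111/200

a_0 = 10: 10/1
a_1 = 1: 11/1
a_2 = 1: 21/2
a_3 = 4: 95/9
a_4 = 22: 2111/200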